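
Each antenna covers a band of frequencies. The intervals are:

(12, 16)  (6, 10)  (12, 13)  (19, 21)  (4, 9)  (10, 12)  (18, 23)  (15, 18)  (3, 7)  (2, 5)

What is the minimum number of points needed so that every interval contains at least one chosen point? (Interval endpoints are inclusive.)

Sort by right endpoint; whenever an interval is uncovered, place a point at its right end.
By right end: [2,5]  [3,7]  [4,9]  [6,10]  [10,12]  [12,13]  [12,16]  [15,18]  [19,21]  [18,23]
[2,5] uncovered → point at 5; [6,10] uncovered → point at 10; [12,13] uncovered → point at 13; [15,18] uncovered → point at 18; [19,21] uncovered → point at 21.
Points: 5, 10, 13, 18, 21 (5 total).

5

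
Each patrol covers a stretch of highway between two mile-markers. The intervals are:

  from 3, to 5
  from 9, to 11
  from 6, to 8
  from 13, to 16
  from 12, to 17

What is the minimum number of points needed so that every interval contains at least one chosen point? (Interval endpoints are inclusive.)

4

Sorted: [3,5] [6,8] [9,11] [13,16] [12,17]
{[3,5]} hit by 5; {[6,8]} hit by 8; {[9,11]} hit by 11; {[13,16],[12,17]} hit by 16.
Points: 5, 8, 11, 16 (4 total).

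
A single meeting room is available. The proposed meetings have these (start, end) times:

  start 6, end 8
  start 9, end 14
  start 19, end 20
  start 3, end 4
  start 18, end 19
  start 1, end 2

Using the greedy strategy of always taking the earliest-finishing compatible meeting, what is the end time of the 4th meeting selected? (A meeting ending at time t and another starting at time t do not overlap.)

By end time: (1,2), (3,4), (6,8), (9,14), (18,19), (19,20).
Pick (1,2); next start ≥ 2 → (3,4); next start ≥ 4 → (6,8); next start ≥ 8 → (9,14); next start ≥ 14 → (18,19); next start ≥ 19 → (19,20).
Selected: (1,2) (3,4) (6,8) (9,14) (18,19) (19,20)

14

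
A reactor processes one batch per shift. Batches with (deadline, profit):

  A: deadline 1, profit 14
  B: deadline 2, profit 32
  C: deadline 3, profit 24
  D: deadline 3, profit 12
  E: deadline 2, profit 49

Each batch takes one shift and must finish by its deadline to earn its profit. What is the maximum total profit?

Sort by profit descending; place each in the latest free slot ≤ its deadline.
Profit order: E=49 B=32 C=24 A=14 D=12
Assign: E→slot 2, B→slot 1, C→slot 3, A skipped, D skipped.
Slots: [1:B] [2:E] [3:C]
Profit = 32 + 49 + 24 = 105

105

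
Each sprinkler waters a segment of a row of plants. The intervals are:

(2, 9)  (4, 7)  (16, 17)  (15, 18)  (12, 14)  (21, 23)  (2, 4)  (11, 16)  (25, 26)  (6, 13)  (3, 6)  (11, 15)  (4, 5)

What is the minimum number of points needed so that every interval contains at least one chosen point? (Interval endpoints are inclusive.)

By right end: [2,4]  [4,5]  [3,6]  [4,7]  [2,9]  [6,13]  [12,14]  [11,15]  [11,16]  [16,17]  [15,18]  [21,23]  [25,26]
[2,4] uncovered → point at 4; [6,13] uncovered → point at 13; [16,17] uncovered → point at 17; [21,23] uncovered → point at 23; [25,26] uncovered → point at 26.
Points: 4, 13, 17, 23, 26 (5 total).

5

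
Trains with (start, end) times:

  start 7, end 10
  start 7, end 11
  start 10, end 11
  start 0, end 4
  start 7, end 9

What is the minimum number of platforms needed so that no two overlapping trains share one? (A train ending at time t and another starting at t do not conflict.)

Events (time:±→running): 0:+→1 4:-→0 7:+→1 7:+→2 7:+→3 … peak 3.

3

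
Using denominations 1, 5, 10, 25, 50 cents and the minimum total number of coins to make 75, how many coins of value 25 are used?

1

Use the largest denomination that fits, subtract, and repeat.
75 = 1×50 + 1×25
Count of 25: 1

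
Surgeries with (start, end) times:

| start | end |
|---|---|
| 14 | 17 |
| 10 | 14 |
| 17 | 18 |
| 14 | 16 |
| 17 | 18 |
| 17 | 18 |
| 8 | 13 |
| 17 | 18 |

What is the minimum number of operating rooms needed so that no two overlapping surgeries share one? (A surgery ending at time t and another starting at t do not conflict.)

4

Events (time:±→running): 8:+→1 10:+→2 13:-→1 14:-→0 14:+→1 14:+→2 16:-→1 17:-→0 17:+→1 17:+→2 17:+→3 17:+→4 … peak 4.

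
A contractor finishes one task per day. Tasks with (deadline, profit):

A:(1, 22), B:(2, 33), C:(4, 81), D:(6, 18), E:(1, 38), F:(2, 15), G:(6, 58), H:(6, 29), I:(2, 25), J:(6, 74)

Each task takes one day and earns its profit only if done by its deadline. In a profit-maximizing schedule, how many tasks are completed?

By profit: C(d4,81), J(d6,74), G(d6,58), E(d1,38), B(d2,33), H(d6,29), I(d2,25), A(d1,22), D(d6,18), F(d2,15)
C→slot 4; J→slot 6; G→slot 5; E→slot 1; B→slot 2; H→slot 3; I skipped; A skipped; D skipped; F skipped.
6 of 10 scheduled.

6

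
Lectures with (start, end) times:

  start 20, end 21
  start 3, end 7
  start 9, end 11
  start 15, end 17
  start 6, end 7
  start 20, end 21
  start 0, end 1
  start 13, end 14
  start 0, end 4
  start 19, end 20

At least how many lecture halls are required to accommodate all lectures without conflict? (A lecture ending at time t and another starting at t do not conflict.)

The answer is the maximum number of intervals overlapping at any instant.
starts: [0, 0, 3, 6, 9, 13, 15, 19, 20, 20]
ends:   [1, 4, 7, 7, 11, 14, 17, 20, 21, 21]
s0→1 s0→2  — peak 2.

2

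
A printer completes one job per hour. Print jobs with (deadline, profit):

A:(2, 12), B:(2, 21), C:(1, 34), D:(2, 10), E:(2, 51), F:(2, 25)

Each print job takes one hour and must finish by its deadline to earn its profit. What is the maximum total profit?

85

Profit order: E=51 C=34 F=25 B=21 A=12 D=10
Assign: E→slot 2, C→slot 1, F skipped, B skipped, A skipped, D skipped.
Slots: [1:C] [2:E]
Profit = 34 + 51 = 85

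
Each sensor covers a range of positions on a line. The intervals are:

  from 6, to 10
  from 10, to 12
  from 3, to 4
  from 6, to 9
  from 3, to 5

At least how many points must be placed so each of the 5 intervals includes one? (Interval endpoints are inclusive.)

3

Process intervals by earliest right end; each time one isn't hit yet, stab at its right endpoint.
Sorted: [3,4] [3,5] [6,9] [6,10] [10,12]
{[3,4],[3,5]} hit by 4; {[6,9],[6,10]} hit by 9; {[10,12]} hit by 12.
Points: 4, 9, 12 (3 total).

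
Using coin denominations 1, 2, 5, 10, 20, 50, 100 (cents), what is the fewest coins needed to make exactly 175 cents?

4

175 = 1×100 + 1×50 + 1×20 + 1×5
Total coins = 1 + 1 + 1 + 1 = 4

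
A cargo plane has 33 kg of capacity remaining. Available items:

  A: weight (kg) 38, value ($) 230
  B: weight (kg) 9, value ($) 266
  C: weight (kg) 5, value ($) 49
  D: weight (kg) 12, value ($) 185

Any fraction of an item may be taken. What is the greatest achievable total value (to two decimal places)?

Greedy by value/weight ratio, highest first.
Ratios (sorted): B 29.56, D 15.42, C 9.80, A 6.05
take B (9 @ 266); take D (12 @ 185); take C (5 @ 49); take 7/38 of A → 42.37. Capacity used 33/33.
Total value = 542.37

542.37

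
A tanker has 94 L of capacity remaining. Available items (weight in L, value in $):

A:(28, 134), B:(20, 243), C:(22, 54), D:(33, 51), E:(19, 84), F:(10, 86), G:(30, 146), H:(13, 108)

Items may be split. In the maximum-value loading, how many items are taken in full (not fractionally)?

Greedy by value/weight ratio, highest first.
Order: B (243/20=12.15) > F (86/10=8.60) > H (108/13=8.31) > G (146/30=4.87) > A (134/28=4.79) > E (84/19=4.42) > C (54/22=2.45) > D (51/33=1.55)
Fill: take B (20 @ 243) → take F (10 @ 86) → take H (13 @ 108) → take G (30 @ 146) → take 21/28 of A → 100.50; 94/94 used.
4 item(s) taken whole; one partial (take 21/28 of A).

4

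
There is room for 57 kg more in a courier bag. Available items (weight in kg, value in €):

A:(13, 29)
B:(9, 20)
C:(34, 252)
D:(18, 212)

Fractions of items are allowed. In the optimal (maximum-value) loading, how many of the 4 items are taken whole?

2

Sort by value per unit weight and fill in that order.
Order: D (212/18=11.78) > C (252/34=7.41) > A (29/13=2.23) > B (20/9=2.22)
Fill: take D (18 @ 212) → take C (34 @ 252) → take 5/13 of A → 11.15; 57/57 used.
2 item(s) taken whole; one partial (take 5/13 of A).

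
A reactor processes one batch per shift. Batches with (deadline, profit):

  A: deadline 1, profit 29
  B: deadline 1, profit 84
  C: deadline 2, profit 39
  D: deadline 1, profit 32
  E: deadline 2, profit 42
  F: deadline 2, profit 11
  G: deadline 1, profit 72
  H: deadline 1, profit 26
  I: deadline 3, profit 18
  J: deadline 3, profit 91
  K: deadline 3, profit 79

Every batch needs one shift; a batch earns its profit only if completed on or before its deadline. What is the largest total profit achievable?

254

Profit order: J=91 B=84 K=79 G=72 E=42 C=39 D=32 A=29 H=26 I=18 F=11
Assign: J→slot 3, B→slot 1, K→slot 2, G skipped, E skipped, C skipped, D skipped, A skipped, H skipped, I skipped, F skipped.
Slots: [1:B] [2:K] [3:J]
Profit = 84 + 79 + 91 = 254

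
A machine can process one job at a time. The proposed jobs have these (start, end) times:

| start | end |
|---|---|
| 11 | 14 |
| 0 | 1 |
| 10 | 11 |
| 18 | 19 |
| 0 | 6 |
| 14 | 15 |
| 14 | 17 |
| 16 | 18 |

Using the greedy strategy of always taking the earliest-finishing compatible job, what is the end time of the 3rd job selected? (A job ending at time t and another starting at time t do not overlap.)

Greedy by earliest finish: after sorting by end time, pick each interval compatible with the last pick.
By end time: (0,1), (0,6), (10,11), (11,14), (14,15), (14,17), (16,18), (18,19).
Pick (0,1); next start ≥ 1 → (10,11); next start ≥ 11 → (11,14); next start ≥ 14 → (14,15); next start ≥ 15 → (16,18); next start ≥ 18 → (18,19).
Selected: (0,1) (10,11) (11,14) (14,15) (16,18) (18,19)

14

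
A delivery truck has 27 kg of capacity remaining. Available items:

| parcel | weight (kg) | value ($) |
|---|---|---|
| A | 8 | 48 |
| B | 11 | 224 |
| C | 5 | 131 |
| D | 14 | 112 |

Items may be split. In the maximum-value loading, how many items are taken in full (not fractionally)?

Sort by value per unit weight and fill in that order.
Order: C (131/5=26.20) > B (224/11=20.36) > D (112/14=8.00) > A (48/8=6.00)
Fill: take C (5 @ 131) → take B (11 @ 224) → take 11/14 of D → 88.00; 27/27 used.
2 item(s) taken whole; one partial (take 11/14 of D).

2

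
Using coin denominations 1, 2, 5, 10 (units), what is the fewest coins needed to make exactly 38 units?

Use the largest denomination that fits, subtract, and repeat.
38 = 3×10 + 1×5 + 1×2 + 1×1
Total coins = 3 + 1 + 1 + 1 = 6

6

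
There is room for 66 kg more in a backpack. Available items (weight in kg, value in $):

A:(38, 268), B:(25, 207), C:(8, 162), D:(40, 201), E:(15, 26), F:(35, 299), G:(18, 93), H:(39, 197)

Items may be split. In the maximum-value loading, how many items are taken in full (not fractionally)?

Ratios (sorted): C 20.25, F 8.54, B 8.28, A 7.05, G 5.17, H 5.05, D 5.03, E 1.73
take C (8 @ 162); take F (35 @ 299); take 23/25 of B → 190.44. Capacity used 66/66.
2 item(s) taken whole; one partial (take 23/25 of B).

2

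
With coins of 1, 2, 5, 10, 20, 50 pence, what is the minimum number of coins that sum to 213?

Use the largest denomination that fits, subtract, and repeat.
213 − 4×50→13 − 1×10→3 − 1×2→1 − 1×1→0
Total coins = 4 + 1 + 1 + 1 = 7

7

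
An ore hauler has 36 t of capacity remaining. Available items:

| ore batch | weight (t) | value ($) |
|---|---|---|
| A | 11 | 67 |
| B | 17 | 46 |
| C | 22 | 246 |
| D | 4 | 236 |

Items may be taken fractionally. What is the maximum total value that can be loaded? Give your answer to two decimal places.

Sort by value per unit weight and fill in that order.
Order: D (236/4=59.00) > C (246/22=11.18) > A (67/11=6.09) > B (46/17=2.71)
Fill: take D (4 @ 236) → take C (22 @ 246) → take 10/11 of A → 60.91; 36/36 used.
Total value = 542.91

542.91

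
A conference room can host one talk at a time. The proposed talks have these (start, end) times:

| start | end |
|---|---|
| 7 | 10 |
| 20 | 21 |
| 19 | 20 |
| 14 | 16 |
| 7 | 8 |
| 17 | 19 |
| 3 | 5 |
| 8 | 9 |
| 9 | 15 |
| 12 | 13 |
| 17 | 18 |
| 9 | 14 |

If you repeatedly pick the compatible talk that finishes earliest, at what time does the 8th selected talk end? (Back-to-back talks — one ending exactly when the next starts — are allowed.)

21

Sort by end time and greedily take each interval whose start is ≥ the last chosen end.
Sorted by end: (3,5)  (7,8)  (8,9)  (7,10)  (12,13)  (9,14)  (9,15)  (14,16)  (17,18)  (17,19)  (19,20)  (20,21)
take (3,5); take (7,8); take (8,9); skip (7,10); take (12,13); skip (9,14); take (14,16); take (17,18); take (19,20); take (20,21).
Selected: (3,5) (7,8) (8,9) (12,13) (14,16) (17,18) (19,20) (20,21)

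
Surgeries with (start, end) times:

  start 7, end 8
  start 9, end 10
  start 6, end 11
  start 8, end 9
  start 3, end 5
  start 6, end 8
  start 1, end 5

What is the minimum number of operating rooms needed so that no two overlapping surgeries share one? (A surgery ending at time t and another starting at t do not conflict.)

Count concurrent intervals with a sweep; the peak is the room count.
starts: [1, 3, 6, 6, 7, 8, 9]
ends:   [5, 5, 8, 8, 9, 10, 11]
s1→1 s3→2 e5→1 e5→0 s6→1 s6→2 s7→3  — peak 3.

3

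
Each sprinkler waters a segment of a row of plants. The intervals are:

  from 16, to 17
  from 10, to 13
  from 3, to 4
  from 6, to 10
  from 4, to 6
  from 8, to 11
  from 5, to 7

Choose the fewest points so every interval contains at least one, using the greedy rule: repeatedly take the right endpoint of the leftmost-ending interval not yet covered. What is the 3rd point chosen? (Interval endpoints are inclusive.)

Sorted: [3,4] [4,6] [5,7] [6,10] [8,11] [10,13] [16,17]
{[3,4],[4,6]} hit by 4; {[5,7],[6,10]} hit by 7; {[8,11],[10,13]} hit by 11; {[16,17]} hit by 17.
Points: 4, 7, 11, 17 (4 total).

11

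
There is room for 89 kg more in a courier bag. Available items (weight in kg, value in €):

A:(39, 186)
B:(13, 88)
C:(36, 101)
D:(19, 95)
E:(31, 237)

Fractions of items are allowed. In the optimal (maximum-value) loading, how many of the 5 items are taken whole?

3

Sort by value per unit weight and fill in that order.
Ratios (sorted): E 7.65, B 6.77, D 5.00, A 4.77, C 2.81
take E (31 @ 237); take B (13 @ 88); take D (19 @ 95); take 26/39 of A → 124.00. Capacity used 89/89.
3 item(s) taken whole; one partial (take 26/39 of A).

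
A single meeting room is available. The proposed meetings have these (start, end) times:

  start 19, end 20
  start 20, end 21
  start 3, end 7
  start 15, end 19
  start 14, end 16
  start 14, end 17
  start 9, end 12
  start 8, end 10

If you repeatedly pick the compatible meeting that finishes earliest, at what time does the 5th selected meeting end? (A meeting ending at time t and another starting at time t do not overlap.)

Sorted by end: (3,7)  (8,10)  (9,12)  (14,16)  (14,17)  (15,19)  (19,20)  (20,21)
take (3,7); take (8,10); skip (9,12); take (14,16); skip (15,19); take (19,20); take (20,21).
Selected: (3,7) (8,10) (14,16) (19,20) (20,21)

21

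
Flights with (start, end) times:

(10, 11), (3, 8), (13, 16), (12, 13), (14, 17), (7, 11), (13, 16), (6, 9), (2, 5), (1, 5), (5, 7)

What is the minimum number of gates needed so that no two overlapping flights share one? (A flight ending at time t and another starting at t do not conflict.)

starts: [1, 2, 3, 5, 6, 7, 10, 12, 13, 13, 14]
ends:   [5, 5, 7, 8, 9, 11, 11, 13, 16, 16, 17]
s1→1 s2→2 s3→3  — peak 3.

3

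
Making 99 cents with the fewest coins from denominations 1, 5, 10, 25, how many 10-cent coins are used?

2

99 − 3×25→24 − 2×10→4 − 4×1→0
Count of 10: 2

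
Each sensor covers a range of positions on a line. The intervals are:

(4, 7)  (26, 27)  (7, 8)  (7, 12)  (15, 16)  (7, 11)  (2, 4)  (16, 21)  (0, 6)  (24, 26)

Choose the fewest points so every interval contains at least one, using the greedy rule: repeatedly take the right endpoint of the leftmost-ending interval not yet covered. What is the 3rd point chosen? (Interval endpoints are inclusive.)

16

Process intervals by earliest right end; each time one isn't hit yet, stab at its right endpoint.
By right end: [2,4]  [0,6]  [4,7]  [7,8]  [7,11]  [7,12]  [15,16]  [16,21]  [24,26]  [26,27]
[2,4] uncovered → point at 4; [7,8] uncovered → point at 8; [15,16] uncovered → point at 16; [24,26] uncovered → point at 26.
Points: 4, 8, 16, 26 (4 total).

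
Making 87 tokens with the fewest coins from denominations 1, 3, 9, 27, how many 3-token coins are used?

Use the largest denomination that fits, subtract, and repeat.
87 = 3×27 + 2×3
Count of 3: 2

2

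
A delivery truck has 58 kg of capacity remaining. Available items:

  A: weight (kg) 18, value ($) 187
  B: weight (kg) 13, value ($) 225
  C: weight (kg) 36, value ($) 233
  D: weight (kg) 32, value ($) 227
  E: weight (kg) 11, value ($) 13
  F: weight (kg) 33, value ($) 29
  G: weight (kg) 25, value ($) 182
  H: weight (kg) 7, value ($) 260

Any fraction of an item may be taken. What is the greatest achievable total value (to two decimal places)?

Sort by value per unit weight and fill in that order.
Ratios (sorted): H 37.14, B 17.31, A 10.39, G 7.28, D 7.09, C 6.47, E 1.18, F 0.88
take H (7 @ 260); take B (13 @ 225); take A (18 @ 187); take 20/25 of G → 145.60. Capacity used 58/58.
Total value = 817.60

817.60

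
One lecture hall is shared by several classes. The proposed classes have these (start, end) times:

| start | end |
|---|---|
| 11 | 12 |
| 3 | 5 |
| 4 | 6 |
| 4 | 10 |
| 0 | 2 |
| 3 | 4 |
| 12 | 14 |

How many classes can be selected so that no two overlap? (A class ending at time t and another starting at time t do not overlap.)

5

Greedy by earliest finish: after sorting by end time, pick each interval compatible with the last pick.
By end time: (0,2), (3,4), (3,5), (4,6), (4,10), (11,12), (12,14).
Pick (0,2); next start ≥ 2 → (3,4); next start ≥ 4 → (4,6); next start ≥ 6 → (11,12); next start ≥ 12 → (12,14).
Selected 5 classes.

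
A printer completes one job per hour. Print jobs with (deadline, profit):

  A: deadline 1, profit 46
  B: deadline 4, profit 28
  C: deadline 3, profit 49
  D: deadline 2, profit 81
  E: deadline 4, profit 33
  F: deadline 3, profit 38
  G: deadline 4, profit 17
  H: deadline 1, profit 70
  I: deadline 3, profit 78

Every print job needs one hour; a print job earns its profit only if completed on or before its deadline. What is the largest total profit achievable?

262

Sort by profit descending; place each in the latest free slot ≤ its deadline.
By profit: D(d2,81), I(d3,78), H(d1,70), C(d3,49), A(d1,46), F(d3,38), E(d4,33), B(d4,28), G(d4,17)
D→slot 2; I→slot 3; H→slot 1; C skipped; A skipped; F skipped; E→slot 4; B skipped; G skipped.
Profit = 70 + 81 + 78 + 33 = 262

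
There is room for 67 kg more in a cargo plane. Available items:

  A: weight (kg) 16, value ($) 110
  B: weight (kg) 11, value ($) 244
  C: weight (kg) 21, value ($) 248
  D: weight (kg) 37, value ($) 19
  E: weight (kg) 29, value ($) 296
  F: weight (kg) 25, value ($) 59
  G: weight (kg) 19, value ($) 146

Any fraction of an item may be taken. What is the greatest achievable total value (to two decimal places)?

Greedy by value/weight ratio, highest first.
Ratios (sorted): B 22.18, C 11.81, E 10.21, G 7.68, A 6.88, F 2.36, D 0.51
take B (11 @ 244); take C (21 @ 248); take E (29 @ 296); take 6/19 of G → 46.11. Capacity used 67/67.
Total value = 834.11

834.11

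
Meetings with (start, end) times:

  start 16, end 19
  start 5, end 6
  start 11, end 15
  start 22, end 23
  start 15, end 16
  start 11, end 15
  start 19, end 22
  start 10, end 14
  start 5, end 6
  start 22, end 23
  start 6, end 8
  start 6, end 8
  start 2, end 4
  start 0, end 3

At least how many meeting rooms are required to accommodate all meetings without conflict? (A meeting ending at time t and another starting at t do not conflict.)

Count concurrent intervals with a sweep; the peak is the room count.
Events (time:±→running): 0:+→1 2:+→2 3:-→1 4:-→0 5:+→1 5:+→2 6:-→1 6:-→0 6:+→1 6:+→2 8:-→1 8:-→0 10:+→1 11:+→2 11:+→3 … peak 3.

3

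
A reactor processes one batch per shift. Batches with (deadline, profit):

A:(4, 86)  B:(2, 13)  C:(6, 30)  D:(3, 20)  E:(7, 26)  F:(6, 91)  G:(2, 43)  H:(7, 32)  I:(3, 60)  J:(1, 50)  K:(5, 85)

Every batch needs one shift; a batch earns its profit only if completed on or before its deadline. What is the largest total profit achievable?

447

Take jobs in profit order; each goes to the latest open slot no later than its deadline.
Profit order: F=91 A=86 K=85 I=60 J=50 G=43 H=32 C=30 E=26 D=20 B=13
Assign: F→slot 6, A→slot 4, K→slot 5, I→slot 3, J→slot 1, G→slot 2, H→slot 7, C skipped, E skipped, D skipped, B skipped.
Slots: [1:J] [2:G] [3:I] [4:A] [5:K] [6:F] [7:H]
Profit = 50 + 43 + 60 + 86 + 85 + 91 + 32 = 447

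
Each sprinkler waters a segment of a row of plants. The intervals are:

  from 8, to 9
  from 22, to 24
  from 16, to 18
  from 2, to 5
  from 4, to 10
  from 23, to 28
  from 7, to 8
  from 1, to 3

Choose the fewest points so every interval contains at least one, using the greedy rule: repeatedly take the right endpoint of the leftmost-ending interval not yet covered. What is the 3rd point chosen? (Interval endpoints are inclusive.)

18

By right end: [1,3]  [2,5]  [7,8]  [8,9]  [4,10]  [16,18]  [22,24]  [23,28]
[1,3] uncovered → point at 3; [7,8] uncovered → point at 8; [16,18] uncovered → point at 18; [22,24] uncovered → point at 24.
Points: 3, 8, 18, 24 (4 total).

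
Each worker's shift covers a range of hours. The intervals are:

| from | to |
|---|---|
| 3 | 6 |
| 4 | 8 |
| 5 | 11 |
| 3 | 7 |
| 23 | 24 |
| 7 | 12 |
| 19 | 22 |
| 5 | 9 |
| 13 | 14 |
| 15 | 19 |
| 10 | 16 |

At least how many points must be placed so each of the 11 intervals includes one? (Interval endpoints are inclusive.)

By right end: [3,6]  [3,7]  [4,8]  [5,9]  [5,11]  [7,12]  [13,14]  [10,16]  [15,19]  [19,22]  [23,24]
[3,6] uncovered → point at 6; [7,12] uncovered → point at 12; [13,14] uncovered → point at 14; [15,19] uncovered → point at 19; [23,24] uncovered → point at 24.
Points: 6, 12, 14, 19, 24 (5 total).

5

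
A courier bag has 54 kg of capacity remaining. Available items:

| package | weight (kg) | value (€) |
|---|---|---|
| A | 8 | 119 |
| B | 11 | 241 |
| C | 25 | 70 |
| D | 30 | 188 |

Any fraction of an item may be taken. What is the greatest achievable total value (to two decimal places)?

Order: B (241/11=21.91) > A (119/8=14.88) > D (188/30=6.27) > C (70/25=2.80)
Fill: take B (11 @ 241) → take A (8 @ 119) → take D (30 @ 188) → take 5/25 of C → 14.00; 54/54 used.
Total value = 562.00

562.00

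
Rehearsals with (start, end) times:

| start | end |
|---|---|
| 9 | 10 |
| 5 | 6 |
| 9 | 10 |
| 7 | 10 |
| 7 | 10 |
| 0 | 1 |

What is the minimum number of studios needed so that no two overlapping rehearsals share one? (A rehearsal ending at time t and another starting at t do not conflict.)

4

starts: [0, 5, 7, 7, 9, 9]
ends:   [1, 6, 10, 10, 10, 10]
s0→1 e1→0 s5→1 e6→0 s7→1 s7→2 s9→3 s9→4  — peak 4.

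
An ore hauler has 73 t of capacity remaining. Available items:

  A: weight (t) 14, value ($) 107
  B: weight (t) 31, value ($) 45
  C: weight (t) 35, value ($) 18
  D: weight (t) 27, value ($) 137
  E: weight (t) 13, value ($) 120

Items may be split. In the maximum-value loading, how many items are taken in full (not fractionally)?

3

Sort by value per unit weight and fill in that order.
Order: E (120/13=9.23) > A (107/14=7.64) > D (137/27=5.07) > B (45/31=1.45) > C (18/35=0.51)
Fill: take E (13 @ 120) → take A (14 @ 107) → take D (27 @ 137) → take 19/31 of B → 27.58; 73/73 used.
3 item(s) taken whole; one partial (take 19/31 of B).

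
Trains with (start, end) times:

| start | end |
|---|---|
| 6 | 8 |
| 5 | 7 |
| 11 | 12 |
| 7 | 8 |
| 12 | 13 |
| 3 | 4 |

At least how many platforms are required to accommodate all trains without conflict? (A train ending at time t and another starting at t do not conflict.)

2

starts: [3, 5, 6, 7, 11, 12]
ends:   [4, 7, 8, 8, 12, 13]
s3→1 e4→0 s5→1 s6→2  — peak 2.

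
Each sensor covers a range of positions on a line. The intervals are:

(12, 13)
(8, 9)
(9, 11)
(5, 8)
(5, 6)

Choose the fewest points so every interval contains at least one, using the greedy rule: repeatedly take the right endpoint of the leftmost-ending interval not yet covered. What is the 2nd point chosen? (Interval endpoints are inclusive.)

By right end: [5,6]  [5,8]  [8,9]  [9,11]  [12,13]
[5,6] uncovered → point at 6; [8,9] uncovered → point at 9; [12,13] uncovered → point at 13.
Points: 6, 9, 13 (3 total).

9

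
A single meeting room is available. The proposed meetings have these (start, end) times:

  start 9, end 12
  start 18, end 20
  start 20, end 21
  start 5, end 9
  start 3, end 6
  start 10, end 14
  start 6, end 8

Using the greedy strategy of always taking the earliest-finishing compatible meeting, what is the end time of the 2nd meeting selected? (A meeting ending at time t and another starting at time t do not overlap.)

8

By end time: (3,6), (6,8), (5,9), (9,12), (10,14), (18,20), (20,21).
Pick (3,6); next start ≥ 6 → (6,8); next start ≥ 8 → (9,12); next start ≥ 12 → (18,20); next start ≥ 20 → (20,21).
Selected: (3,6) (6,8) (9,12) (18,20) (20,21)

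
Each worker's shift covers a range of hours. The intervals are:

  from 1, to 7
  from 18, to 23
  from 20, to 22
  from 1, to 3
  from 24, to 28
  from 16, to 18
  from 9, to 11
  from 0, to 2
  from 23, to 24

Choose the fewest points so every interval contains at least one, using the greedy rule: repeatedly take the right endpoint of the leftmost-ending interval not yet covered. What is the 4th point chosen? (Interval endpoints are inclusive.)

By right end: [0,2]  [1,3]  [1,7]  [9,11]  [16,18]  [20,22]  [18,23]  [23,24]  [24,28]
[0,2] uncovered → point at 2; [9,11] uncovered → point at 11; [16,18] uncovered → point at 18; [20,22] uncovered → point at 22; [23,24] uncovered → point at 24.
Points: 2, 11, 18, 22, 24 (5 total).

22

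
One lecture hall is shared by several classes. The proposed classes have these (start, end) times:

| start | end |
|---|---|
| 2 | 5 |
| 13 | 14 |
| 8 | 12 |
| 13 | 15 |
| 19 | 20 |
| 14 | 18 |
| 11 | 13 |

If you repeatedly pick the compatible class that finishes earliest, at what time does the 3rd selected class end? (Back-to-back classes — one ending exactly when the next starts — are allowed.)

Sort by end time and greedily take each interval whose start is ≥ the last chosen end.
By end time: (2,5), (8,12), (11,13), (13,14), (13,15), (14,18), (19,20).
Pick (2,5); next start ≥ 5 → (8,12); next start ≥ 12 → (13,14); next start ≥ 14 → (14,18); next start ≥ 18 → (19,20).
Selected: (2,5) (8,12) (13,14) (14,18) (19,20)

14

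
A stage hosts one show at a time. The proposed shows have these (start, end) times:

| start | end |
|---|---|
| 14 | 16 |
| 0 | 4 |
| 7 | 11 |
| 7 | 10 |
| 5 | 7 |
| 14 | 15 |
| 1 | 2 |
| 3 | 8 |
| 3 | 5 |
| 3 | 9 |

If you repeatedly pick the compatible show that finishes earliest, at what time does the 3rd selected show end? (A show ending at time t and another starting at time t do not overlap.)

Sorted by end: (1,2)  (0,4)  (3,5)  (5,7)  (3,8)  (3,9)  (7,10)  (7,11)  (14,15)  (14,16)
take (1,2); take (3,5); take (5,7); skip (3,9); take (7,10); take (14,15); skip (14,16).
Selected: (1,2) (3,5) (5,7) (7,10) (14,15)

7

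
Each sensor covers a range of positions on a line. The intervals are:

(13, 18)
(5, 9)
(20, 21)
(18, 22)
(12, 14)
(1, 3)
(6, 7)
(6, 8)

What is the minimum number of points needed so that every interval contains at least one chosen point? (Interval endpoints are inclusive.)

4

By right end: [1,3]  [6,7]  [6,8]  [5,9]  [12,14]  [13,18]  [20,21]  [18,22]
[1,3] uncovered → point at 3; [6,7] uncovered → point at 7; [12,14] uncovered → point at 14; [20,21] uncovered → point at 21.
Points: 3, 7, 14, 21 (4 total).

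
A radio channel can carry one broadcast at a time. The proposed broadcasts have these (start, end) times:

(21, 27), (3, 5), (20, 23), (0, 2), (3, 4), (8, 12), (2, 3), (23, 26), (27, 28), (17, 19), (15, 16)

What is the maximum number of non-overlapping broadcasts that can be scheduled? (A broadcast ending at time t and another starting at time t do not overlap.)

9

Sorted by end: (0,2)  (2,3)  (3,4)  (3,5)  (8,12)  (15,16)  (17,19)  (20,23)  (23,26)  (21,27)  (27,28)
take (0,2); take (2,3); take (3,4); take (8,12); take (15,16); take (17,19); take (20,23); take (23,26); take (27,28).
Selected 9 broadcasts.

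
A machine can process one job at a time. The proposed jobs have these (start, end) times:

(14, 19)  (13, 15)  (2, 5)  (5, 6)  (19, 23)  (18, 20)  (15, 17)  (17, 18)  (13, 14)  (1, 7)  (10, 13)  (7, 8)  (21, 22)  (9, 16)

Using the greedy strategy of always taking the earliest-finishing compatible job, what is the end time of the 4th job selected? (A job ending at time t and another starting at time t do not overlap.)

Sort by end time and greedily take each interval whose start is ≥ the last chosen end.
Sorted by end: (2,5)  (5,6)  (1,7)  (7,8)  (10,13)  (13,14)  (13,15)  (9,16)  (15,17)  (17,18)  (14,19)  (18,20)  (21,22)  (19,23)
take (2,5); take (5,6); skip (1,7); take (7,8); take (10,13); take (13,14); take (15,17); take (17,18); skip (14,19); take (18,20); take (21,22).
Selected: (2,5) (5,6) (7,8) (10,13) (13,14) (15,17) (17,18) (18,20) (21,22)

13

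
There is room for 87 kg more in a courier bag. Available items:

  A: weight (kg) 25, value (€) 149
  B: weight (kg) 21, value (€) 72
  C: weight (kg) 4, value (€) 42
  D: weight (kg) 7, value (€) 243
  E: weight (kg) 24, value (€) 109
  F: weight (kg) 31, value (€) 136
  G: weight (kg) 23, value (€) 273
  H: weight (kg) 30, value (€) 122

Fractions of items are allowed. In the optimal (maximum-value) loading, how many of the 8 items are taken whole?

Ratios (sorted): D 34.71, G 11.87, C 10.50, A 5.96, E 4.54, F 4.39, H 4.07, B 3.43
take D (7 @ 243); take G (23 @ 273); take C (4 @ 42); take A (25 @ 149); take E (24 @ 109); take 4/31 of F → 17.55. Capacity used 87/87.
5 item(s) taken whole; one partial (take 4/31 of F).

5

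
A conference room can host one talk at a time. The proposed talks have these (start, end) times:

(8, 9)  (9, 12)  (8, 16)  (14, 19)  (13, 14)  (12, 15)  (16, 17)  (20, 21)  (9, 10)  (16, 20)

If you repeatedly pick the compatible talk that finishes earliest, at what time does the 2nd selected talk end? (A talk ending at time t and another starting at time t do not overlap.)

Order by finish time; keep every interval that doesn't clash with the previous kept one.
By end time: (8,9), (9,10), (9,12), (13,14), (12,15), (8,16), (16,17), (14,19), (16,20), (20,21).
Pick (8,9); next start ≥ 9 → (9,10); next start ≥ 10 → (13,14); next start ≥ 14 → (16,17); next start ≥ 17 → (20,21).
Selected: (8,9) (9,10) (13,14) (16,17) (20,21)

10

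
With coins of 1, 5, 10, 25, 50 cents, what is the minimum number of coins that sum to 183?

8

Greedy: take as many of the largest coin as possible, then repeat with the remainder.
183 = 3×50 + 1×25 + 1×5 + 3×1
Total coins = 3 + 1 + 1 + 3 = 8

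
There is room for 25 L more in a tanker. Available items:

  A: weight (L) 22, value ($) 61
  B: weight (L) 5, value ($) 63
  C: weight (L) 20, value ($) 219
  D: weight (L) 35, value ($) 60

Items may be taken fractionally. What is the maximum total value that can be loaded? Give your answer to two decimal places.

282.00

Order: B (63/5=12.60) > C (219/20=10.95) > A (61/22=2.77) > D (60/35=1.71)
Fill: take B (5 @ 63) → take C (20 @ 219); 25/25 used.
Total value = 282.00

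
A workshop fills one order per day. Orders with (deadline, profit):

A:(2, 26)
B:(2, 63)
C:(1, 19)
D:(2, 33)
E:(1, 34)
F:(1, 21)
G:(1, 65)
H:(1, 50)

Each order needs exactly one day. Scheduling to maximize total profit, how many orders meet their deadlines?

By profit: G(d1,65), B(d2,63), H(d1,50), E(d1,34), D(d2,33), A(d2,26), F(d1,21), C(d1,19)
G→slot 1; B→slot 2; H skipped; E skipped; D skipped; A skipped; F skipped; C skipped.
2 of 8 scheduled.

2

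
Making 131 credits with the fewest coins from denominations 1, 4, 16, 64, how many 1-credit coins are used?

131 = 2×64 + 3×1
Count of 1: 3

3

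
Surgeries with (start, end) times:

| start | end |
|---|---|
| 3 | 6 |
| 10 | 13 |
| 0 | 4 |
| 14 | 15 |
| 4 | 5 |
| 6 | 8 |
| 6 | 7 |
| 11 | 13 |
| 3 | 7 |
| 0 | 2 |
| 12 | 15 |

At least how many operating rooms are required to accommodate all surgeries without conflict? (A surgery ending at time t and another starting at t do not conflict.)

3

Count concurrent intervals with a sweep; the peak is the room count.
Events (time:±→running): 0:+→1 0:+→2 2:-→1 3:+→2 3:+→3 … peak 3.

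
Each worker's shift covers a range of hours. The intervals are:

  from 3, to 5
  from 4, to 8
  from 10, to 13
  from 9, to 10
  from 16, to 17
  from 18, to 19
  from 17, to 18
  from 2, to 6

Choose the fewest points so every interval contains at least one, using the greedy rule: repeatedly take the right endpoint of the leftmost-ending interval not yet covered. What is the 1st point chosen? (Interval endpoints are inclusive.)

5

Sort by right endpoint; whenever an interval is uncovered, place a point at its right end.
Sorted: [3,5] [2,6] [4,8] [9,10] [10,13] [16,17] [17,18] [18,19]
{[3,5],[2,6],[4,8]} hit by 5; {[9,10],[10,13]} hit by 10; {[16,17],[17,18]} hit by 17; {[18,19]} hit by 19.
Points: 5, 10, 17, 19 (4 total).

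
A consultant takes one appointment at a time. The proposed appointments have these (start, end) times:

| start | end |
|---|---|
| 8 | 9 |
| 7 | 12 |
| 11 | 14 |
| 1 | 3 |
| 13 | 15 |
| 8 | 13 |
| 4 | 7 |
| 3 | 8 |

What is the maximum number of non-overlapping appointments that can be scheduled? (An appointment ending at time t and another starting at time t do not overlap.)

Order by finish time; keep every interval that doesn't clash with the previous kept one.
By end time: (1,3), (4,7), (3,8), (8,9), (7,12), (8,13), (11,14), (13,15).
Pick (1,3); next start ≥ 3 → (4,7); next start ≥ 7 → (8,9); next start ≥ 9 → (11,14).
Selected 4 appointments.

4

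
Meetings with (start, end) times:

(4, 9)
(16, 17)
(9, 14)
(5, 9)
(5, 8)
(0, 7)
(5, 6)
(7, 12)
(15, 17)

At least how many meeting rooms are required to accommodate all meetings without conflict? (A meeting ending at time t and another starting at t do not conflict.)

The answer is the maximum number of intervals overlapping at any instant.
starts: [0, 4, 5, 5, 5, 7, 9, 15, 16]
ends:   [6, 7, 8, 9, 9, 12, 14, 17, 17]
s0→1 s4→2 s5→3 s5→4 s5→5  — peak 5.

5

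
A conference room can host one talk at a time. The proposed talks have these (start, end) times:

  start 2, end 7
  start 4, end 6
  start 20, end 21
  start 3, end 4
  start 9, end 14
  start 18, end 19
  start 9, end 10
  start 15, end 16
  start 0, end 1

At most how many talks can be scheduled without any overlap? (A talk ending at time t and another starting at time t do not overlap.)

7

Sorted by end: (0,1)  (3,4)  (4,6)  (2,7)  (9,10)  (9,14)  (15,16)  (18,19)  (20,21)
take (0,1); take (3,4); take (4,6); skip (2,7); take (9,10); skip (9,14); take (15,16); take (18,19); take (20,21).
Selected 7 talks.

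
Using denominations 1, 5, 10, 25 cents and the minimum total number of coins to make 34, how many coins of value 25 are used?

34 = 1×25 + 1×5 + 4×1
Count of 25: 1

1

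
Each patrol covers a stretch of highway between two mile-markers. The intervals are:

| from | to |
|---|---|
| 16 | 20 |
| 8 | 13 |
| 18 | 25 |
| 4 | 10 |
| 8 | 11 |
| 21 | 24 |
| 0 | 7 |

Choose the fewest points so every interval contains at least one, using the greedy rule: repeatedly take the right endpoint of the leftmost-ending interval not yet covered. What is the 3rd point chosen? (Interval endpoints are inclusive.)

20

By right end: [0,7]  [4,10]  [8,11]  [8,13]  [16,20]  [21,24]  [18,25]
[0,7] uncovered → point at 7; [8,11] uncovered → point at 11; [16,20] uncovered → point at 20; [21,24] uncovered → point at 24.
Points: 7, 11, 20, 24 (4 total).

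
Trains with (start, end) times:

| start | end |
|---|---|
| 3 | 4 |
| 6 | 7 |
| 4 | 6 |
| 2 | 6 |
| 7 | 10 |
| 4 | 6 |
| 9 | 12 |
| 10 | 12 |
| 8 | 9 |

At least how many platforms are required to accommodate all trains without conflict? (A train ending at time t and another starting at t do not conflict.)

Events (time:±→running): 2:+→1 3:+→2 4:-→1 4:+→2 4:+→3 … peak 3.

3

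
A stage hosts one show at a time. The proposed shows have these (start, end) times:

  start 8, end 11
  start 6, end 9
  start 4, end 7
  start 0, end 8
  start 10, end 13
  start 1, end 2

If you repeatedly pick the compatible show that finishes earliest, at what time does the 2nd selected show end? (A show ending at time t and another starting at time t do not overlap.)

By end time: (1,2), (4,7), (0,8), (6,9), (8,11), (10,13).
Pick (1,2); next start ≥ 2 → (4,7); next start ≥ 7 → (8,11).
Selected: (1,2) (4,7) (8,11)

7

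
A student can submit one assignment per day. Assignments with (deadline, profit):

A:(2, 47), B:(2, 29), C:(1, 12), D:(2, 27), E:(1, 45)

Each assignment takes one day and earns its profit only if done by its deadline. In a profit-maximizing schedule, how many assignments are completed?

By profit: A(d2,47), E(d1,45), B(d2,29), D(d2,27), C(d1,12)
A→slot 2; E→slot 1; B skipped; D skipped; C skipped.
2 of 5 scheduled.

2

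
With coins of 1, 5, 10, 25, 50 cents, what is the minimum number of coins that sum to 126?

Use the largest denomination that fits, subtract, and repeat.
126 = 2×50 + 1×25 + 1×1
Total coins = 2 + 1 + 1 = 4

4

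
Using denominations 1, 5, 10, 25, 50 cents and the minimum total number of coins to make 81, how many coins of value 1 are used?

1

Use the largest denomination that fits, subtract, and repeat.
81 − 1×50→31 − 1×25→6 − 1×5→1 − 1×1→0
Count of 1: 1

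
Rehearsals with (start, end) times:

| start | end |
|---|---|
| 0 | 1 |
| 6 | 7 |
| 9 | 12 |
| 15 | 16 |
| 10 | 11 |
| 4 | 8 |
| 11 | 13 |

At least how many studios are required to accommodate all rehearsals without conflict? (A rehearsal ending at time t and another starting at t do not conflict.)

2

Count concurrent intervals with a sweep; the peak is the room count.
Events (time:±→running): 0:+→1 1:-→0 4:+→1 6:+→2 … peak 2.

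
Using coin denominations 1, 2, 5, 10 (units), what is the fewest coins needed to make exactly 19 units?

4

Use the largest denomination that fits, subtract, and repeat.
19 − 1×10→9 − 1×5→4 − 2×2→0
Total coins = 1 + 1 + 2 = 4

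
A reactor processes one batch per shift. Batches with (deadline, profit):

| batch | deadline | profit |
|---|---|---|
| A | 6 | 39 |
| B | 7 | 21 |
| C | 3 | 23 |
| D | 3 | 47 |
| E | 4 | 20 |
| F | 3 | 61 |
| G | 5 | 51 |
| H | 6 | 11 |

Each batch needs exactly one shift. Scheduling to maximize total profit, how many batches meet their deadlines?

7

Take jobs in profit order; each goes to the latest open slot no later than its deadline.
By profit: F(d3,61), G(d5,51), D(d3,47), A(d6,39), C(d3,23), B(d7,21), E(d4,20), H(d6,11)
F→slot 3; G→slot 5; D→slot 2; A→slot 6; C→slot 1; B→slot 7; E→slot 4; H skipped.
7 of 8 scheduled.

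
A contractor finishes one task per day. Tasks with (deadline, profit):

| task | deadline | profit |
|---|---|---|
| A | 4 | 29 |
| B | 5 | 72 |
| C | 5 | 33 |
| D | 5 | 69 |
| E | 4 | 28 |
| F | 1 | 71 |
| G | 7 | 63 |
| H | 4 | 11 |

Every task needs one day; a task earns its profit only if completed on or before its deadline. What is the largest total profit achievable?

337

Take jobs in profit order; each goes to the latest open slot no later than its deadline.
By profit: B(d5,72), F(d1,71), D(d5,69), G(d7,63), C(d5,33), A(d4,29), E(d4,28), H(d4,11)
B→slot 5; F→slot 1; D→slot 4; G→slot 7; C→slot 3; A→slot 2; E skipped; H skipped.
Profit = 71 + 29 + 33 + 69 + 72 + 63 = 337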